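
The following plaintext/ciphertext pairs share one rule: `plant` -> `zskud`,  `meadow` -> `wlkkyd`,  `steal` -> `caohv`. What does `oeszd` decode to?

Shifts by position in plant: pos 0: p→z (+10), pos 1: l→s (+7), pos 2: a→k (+10), pos 3: n→u (+7) — repeating every 2. The shifts repeat in a cycle of length 2: positions 0,1,… shift by +10, +7, then the pattern repeats.
Reversing it on oeszd: o−10=e, e−7=x, s−10=i, z−7=s, d−10=t.

exist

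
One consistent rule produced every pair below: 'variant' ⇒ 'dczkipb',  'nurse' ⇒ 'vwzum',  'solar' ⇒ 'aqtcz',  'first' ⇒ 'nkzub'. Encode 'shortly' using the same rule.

Shifts by position in variant: pos 0: v→d (+8), pos 1: a→c (+2), pos 2: r→z (+8), pos 3: i→k (+2) — repeating every 2. A repeating key of period 2 is used — shifts +8, +2 over and over.
On shortly: s+8=a, h+2=j, o+8=w, r+2=t, t+8=b, l+2=n, y+8=g.

ajwtbng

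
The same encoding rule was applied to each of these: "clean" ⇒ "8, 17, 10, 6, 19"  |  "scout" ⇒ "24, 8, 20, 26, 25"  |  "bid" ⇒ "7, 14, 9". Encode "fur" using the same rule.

c is letter #3 and maps to 8: an offset of 5. Letters become their 1-based position plus 5 (so a→6, b→7, …).
For fur: f=6→11, u=21→26, r=18→23.

11, 26, 23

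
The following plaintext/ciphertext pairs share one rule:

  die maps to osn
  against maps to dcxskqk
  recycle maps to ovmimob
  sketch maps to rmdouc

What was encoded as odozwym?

compete

Two steps: reverse the string, then apply a Caesar shift of +10.
Decoding odozwym: shift back: o−10=e, d−10=t, o−10=e, z−10=p, w−10=m, y−10=o, m−10=c → etepmoc; then reverse → compete.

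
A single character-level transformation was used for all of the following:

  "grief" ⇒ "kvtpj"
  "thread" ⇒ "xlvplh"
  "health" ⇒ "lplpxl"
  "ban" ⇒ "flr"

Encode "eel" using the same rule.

ppp

The shift depends on letter class: consonant g→k is +4, but vowel i→t is +11. Vowels shift forward by 11 and consonants shift forward by 4.
For eel: e(vowel)+11=p, e(vowel)+11=p, l(cons)+4=p.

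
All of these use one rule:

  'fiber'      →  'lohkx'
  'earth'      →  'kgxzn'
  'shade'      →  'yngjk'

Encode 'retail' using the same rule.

xkzgor

This is a Caesar cipher with shift 6.
On retail: r+6=x, e+6=k, t+6=z, a+6=g, i+6=o, l+6=r.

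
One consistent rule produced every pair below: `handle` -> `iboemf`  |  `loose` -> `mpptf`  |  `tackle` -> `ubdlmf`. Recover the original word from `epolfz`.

Compare letters: h→i is +1, a→b is +1, n→o is +1 — a constant shift. It's a constant shift of +1 (ROT1).
Reversing it on epolfz: e−1=d, p−1=o, o−1=n, l−1=k, f−1=e, z−1=y.

donkey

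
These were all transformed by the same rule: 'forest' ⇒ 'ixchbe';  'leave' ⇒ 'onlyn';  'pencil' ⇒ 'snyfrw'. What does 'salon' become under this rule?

vjwrw

Shifts by position in forest: pos 0: f→i (+3), pos 1: o→x (+9), pos 2: r→c (+11), pos 3: e→h (+3), pos 4: s→b (+9), pos 5: t→e (+11) — repeating every 3. The shifts repeat in a cycle of length 3: positions 0,1,… shift by +3, +9, +11, then the pattern repeats.
Applying it to salon: s+3=v, a+9=j, l+11=w, o+3=r, n+9=w.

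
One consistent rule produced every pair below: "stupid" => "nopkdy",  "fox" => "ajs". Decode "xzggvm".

cellar

Compare letters: s→n is +21, t→o is +21, u→p is +21 — a constant shift. Every letter moves 21 places later in the alphabet, wrapping around z→a.
Decoding xzggvm: x−21=c, z−21=e, g−21=l, g−21=l, v−21=a, m−21=r.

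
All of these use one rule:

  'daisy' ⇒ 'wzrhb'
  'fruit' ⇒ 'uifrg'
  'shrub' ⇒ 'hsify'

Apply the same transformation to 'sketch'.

Each pair mirrors across the alphabet (d↔w, a↔z, i↔r): positions sum to 25. This is the alphabet-reversal cipher (Atbash): a becomes z, b becomes y, etc.
For sketch: s↔h, k↔p, e↔v, t↔g, c↔x, h↔s.

hpvgxs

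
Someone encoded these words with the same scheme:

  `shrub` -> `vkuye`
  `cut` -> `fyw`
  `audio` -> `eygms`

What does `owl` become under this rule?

The shift depends on letter class: consonant s→v is +3, but vowel u→y is +4. The rule splits by letter class: vowels +4, consonants +3.
Applying it to owl: o(vowel)+4=s, w(cons)+3=z, l(cons)+3=o.

szo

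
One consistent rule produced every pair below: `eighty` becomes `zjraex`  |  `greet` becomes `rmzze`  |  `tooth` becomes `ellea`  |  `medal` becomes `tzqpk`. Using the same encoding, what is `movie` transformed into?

tlwjz

e(4)→z(25) and i(8)→j(9) fit y≡9x+15 (mod 26); the inverse of 9 mod 26 is 3. This is an affine cipher: with a=0,…,z=25, each position x becomes (9x+15) mod 26.
On movie: m(12)→9·12+15≡19=t; o(14)→9·14+15≡11=l; v(21)→9·21+15≡22=w; i(8)→9·8+15≡9=j; e(4)→9·4+15≡25=z (all mod 26).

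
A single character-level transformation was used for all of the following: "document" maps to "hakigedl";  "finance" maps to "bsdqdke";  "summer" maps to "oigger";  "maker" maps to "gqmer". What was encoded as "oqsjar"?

d(3)→h(7) and o(14)→a(0) fit y≡23x+16 (mod 26); the inverse of 23 mod 26 is 17. Treating letters as 0–25, the rule is x ↦ 23x + 16 (mod 26).
Reversing it on oqsjar: o(14)→17·(14−16)≡18=s; q(16)→17·(16−16)≡0=a; s(18)→17·(18−16)≡8=i; j(9)→17·(9−16)≡11=l; a(0)→17·(0−16)≡14=o; r(17)→17·(17−16)≡17=r (all mod 26).

sailor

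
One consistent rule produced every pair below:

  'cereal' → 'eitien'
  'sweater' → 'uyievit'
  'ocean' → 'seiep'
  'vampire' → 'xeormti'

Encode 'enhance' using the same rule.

ipjepei

Vowels shift forward by 4 and consonants shift forward by 2.
For enhance: e(vowel)+4=i, n(cons)+2=p, h(cons)+2=j, a(vowel)+4=e, n(cons)+2=p, c(cons)+2=e, e(vowel)+4=i.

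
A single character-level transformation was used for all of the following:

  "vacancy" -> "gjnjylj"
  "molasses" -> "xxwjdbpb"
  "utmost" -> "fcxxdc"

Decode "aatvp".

prime

Shifts by position in vacancy: pos 0: v→g (+11), pos 1: a→j (+9), pos 2: c→n (+11), pos 3: a→j (+9) — repeating every 2. It's a Vigenère-style cipher with numeric key [11,9]: position i shifts by key[i mod 2].
Reversing it on aatvp: a−11=p, a−9=r, t−11=i, v−9=m, p−11=e.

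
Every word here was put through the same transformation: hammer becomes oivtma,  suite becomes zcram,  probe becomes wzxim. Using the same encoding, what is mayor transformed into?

tihvz

Shifts by position in hammer: pos 0: h→o (+7), pos 1: a→i (+8), pos 2: m→v (+9), pos 3: m→t (+7), pos 4: e→m (+8), pos 5: r→a (+9) — repeating every 3. A repeating key of period 3 is used — shifts +7, +8, +9 over and over.
Applying it to mayor: m+7=t, a+8=i, y+9=h, o+7=v, r+8=z.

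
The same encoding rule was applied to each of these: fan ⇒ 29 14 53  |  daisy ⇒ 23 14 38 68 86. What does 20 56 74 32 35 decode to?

cough

Each letter becomes 3×(its alphabet position, a=1..z=26) + 11.
Reversing it on 20 56 74 32 35: 20→(20−11)÷3=3=c, 56→(56−11)÷3=15=o, 74→(74−11)÷3=21=u, 32→(32−11)÷3=7=g, 35→(35−11)÷3=8=h.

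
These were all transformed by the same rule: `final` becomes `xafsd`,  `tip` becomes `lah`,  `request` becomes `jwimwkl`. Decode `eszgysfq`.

Compare letters: f→x is +18, i→a is +18, n→f is +18 — a constant shift. Every letter moves 18 places later in the alphabet, wrapping around z→a.
Reversing it on eszgysfq: e−18=m, s−18=a, z−18=h, g−18=o, y−18=g, s−18=a, f−18=n, q−18=y.

mahogany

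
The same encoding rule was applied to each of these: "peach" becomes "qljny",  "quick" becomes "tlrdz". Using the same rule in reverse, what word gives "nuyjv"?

maple

The output letters match the input read backwards, each shifted +9: peach reversed is hcaep. Read the word backwards and shift each letter +9.
Undoing it on nuyjv: shift back: n−9=e, u−9=l, y−9=p, j−9=a, v−9=m → elpam; then reverse → maple.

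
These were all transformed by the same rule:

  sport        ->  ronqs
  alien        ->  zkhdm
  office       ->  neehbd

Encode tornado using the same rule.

snqmzcn

Every letter moves 25 places later in the alphabet, wrapping around z→a.
Applying it to tornado: t+25=s, o+25=n, r+25=q, n+25=m, a+25=z, d+25=c, o+25=n.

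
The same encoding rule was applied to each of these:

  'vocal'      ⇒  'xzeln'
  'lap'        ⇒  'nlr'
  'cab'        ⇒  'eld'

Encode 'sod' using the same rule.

uzf

The shift depends on letter class: consonant v→x is +2, but vowel o→z is +11. Vowels shift forward by 11 and consonants shift forward by 2.
Applying it to sod: s(cons)+2=u, o(vowel)+11=z, d(cons)+2=f.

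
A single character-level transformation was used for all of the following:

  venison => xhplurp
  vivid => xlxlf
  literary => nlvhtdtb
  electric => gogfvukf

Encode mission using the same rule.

oluvkrp

Shifts by position in venison: pos 0: v→x (+2), pos 1: e→h (+3), pos 2: n→p (+2), pos 3: i→l (+3) — repeating every 2. A repeating key of period 2 is used — shifts +2, +3 over and over.
On mission: m+2=o, i+3=l, s+2=u, s+3=v, i+2=k, o+3=r, n+2=p.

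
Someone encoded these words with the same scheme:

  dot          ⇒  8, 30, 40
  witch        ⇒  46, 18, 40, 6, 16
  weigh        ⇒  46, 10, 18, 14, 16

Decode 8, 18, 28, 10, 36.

d(#4)→8 and o(#15)→30: differences scale by 2, so n = 2·pos + 0. Each letter becomes 2×(its alphabet position, a=1..z=26).
Undoing it on 8, 18, 28, 10, 36: 8→(8−0)÷2=4=d, 18→(18−0)÷2=9=i, 28→(28−0)÷2=14=n, 10→(10−0)÷2=5=e, 36→(36−0)÷2=18=r.

diner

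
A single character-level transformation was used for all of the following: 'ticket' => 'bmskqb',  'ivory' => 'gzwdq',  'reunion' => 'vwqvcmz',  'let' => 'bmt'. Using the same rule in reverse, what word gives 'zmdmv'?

The output letters match the input read backwards, each shifted +8: ticket reversed is tekcit. The word is reversed, then every letter is shifted forward by 8.
Decoding zmdmv: shift back: z−8=r, m−8=e, d−8=v, m−8=e, v−8=n → reven; then reverse → never.

never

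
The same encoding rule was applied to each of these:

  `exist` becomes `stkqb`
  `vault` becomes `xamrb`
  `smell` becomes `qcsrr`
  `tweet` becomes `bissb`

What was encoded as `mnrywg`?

unlock

e(4)→s(18) and x(23)→t(19) fit y≡11x+0 (mod 26); the inverse of 11 mod 26 is 19. Treating letters as 0–25, the rule is x ↦ 11x + 0 (mod 26).
Undoing it on mnrywg: m(12)→19·(12−0)≡20=u; n(13)→19·(13−0)≡13=n; r(17)→19·(17−0)≡11=l; y(24)→19·(24−0)≡14=o; w(22)→19·(22−0)≡2=c; g(6)→19·(6−0)≡10=k (all mod 26).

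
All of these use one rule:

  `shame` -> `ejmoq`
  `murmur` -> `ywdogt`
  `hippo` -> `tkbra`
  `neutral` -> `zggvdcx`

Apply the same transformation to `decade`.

pgocpg

Shifts by position in shame: pos 0: s→e (+12), pos 1: h→j (+2), pos 2: a→m (+12), pos 3: m→o (+2) — repeating every 2. The shifts repeat in a cycle of length 2: positions 0,1,… shift by +12, +2, then the pattern repeats.
For decade: d+12=p, e+2=g, c+12=o, a+2=c, d+12=p, e+2=g.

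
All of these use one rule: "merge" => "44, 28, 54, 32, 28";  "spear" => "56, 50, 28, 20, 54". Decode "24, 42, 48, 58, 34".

cloth

m(#13)→44 and e(#5)→28: differences scale by 2, so n = 2·pos + 18. The formula is n = 2×(alphabet index, a=1) + 18.
Reversing it on 24, 42, 48, 58, 34: 24→(24−18)÷2=3=c, 42→(42−18)÷2=12=l, 48→(48−18)÷2=15=o, 58→(58−18)÷2=20=t, 34→(34−18)÷2=8=h.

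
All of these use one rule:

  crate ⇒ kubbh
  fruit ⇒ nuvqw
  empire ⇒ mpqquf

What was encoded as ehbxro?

weapon

Shifts by position in crate: pos 0: c→k (+8), pos 1: r→u (+3), pos 2: a→b (+1), pos 3: t→b (+8), pos 4: e→h (+3) — repeating every 3. It's a Vigenère-style cipher with numeric key [8,3,1]: position i shifts by key[i mod 3].
Undoing it on ehbxro: e−8=w, h−3=e, b−1=a, x−8=p, r−3=o, o−1=n.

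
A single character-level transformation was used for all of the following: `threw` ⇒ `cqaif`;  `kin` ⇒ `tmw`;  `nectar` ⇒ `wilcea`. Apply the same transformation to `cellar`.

liuuea

The shift depends on letter class: consonant t→c is +9, but vowel e→i is +4. The rule splits by letter class: vowels +4, consonants +9.
For cellar: c(cons)+9=l, e(vowel)+4=i, l(cons)+9=u, l(cons)+9=u, a(vowel)+4=e, r(cons)+9=a.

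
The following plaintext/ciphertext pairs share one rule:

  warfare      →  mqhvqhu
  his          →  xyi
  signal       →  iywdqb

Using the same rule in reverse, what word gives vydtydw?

finding

Compare letters: w→m is +16, a→q is +16, r→h is +16 — a constant shift. It's a constant shift of +16 (ROT16).
Decoding vydtydw: v−16=f, y−16=i, d−16=n, t−16=d, y−16=i, d−16=n, w−16=g.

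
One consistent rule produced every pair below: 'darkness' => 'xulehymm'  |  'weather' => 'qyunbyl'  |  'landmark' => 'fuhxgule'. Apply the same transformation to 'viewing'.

pcyqcha

Compare letters: d→x is +20, a→u is +20, r→l is +20 — a constant shift. Each letter is shifted forward by 20 in the alphabet (a Caesar shift of +20).
Applying it to viewing: v+20=p, i+20=c, e+20=y, w+20=q, i+20=c, n+20=h, g+20=a.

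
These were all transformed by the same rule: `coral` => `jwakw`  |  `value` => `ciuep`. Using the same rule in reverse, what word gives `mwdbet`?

Each letter shifts forward by (position + 7), i.e. 7, 8, 9, … — the shift grows by one for each successive letter.
Reversing it on mwdbet: m−7=f, w−8=o, d−9=u, b−10=r, e−11=t, t−12=h.

fourth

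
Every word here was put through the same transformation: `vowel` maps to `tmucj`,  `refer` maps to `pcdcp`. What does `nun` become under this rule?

Compare letters: v→t is +24, o→m is +24, w→u is +24 — a constant shift. Every letter moves 24 places later in the alphabet, wrapping around z→a.
For nun: n+24=l, u+24=s, n+24=l.

lsl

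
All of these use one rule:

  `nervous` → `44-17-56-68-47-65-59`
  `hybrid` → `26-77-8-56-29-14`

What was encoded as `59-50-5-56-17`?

spare

n(#14)→44 and e(#5)→17: differences scale by 3, so n = 3·pos + 2. The formula is n = 3×(alphabet index, a=1) + 2.
Reversing it on 59-50-5-56-17: 59→(59−2)÷3=19=s, 50→(50−2)÷3=16=p, 5→(5−2)÷3=1=a, 56→(56−2)÷3=18=r, 17→(17−2)÷3=5=e.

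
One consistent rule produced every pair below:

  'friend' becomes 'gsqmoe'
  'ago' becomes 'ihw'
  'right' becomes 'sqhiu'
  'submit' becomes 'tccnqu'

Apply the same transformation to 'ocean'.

The rule splits by letter class: vowels +8, consonants +1.
For ocean: o(vowel)+8=w, c(cons)+1=d, e(vowel)+8=m, a(vowel)+8=i, n(cons)+1=o.

wdmio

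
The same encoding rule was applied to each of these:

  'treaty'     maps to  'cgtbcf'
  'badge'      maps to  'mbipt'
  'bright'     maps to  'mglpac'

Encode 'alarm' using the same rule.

t(19)→c(2) and r(17)→g(6) fit y≡11x+1 (mod 26); the inverse of 11 mod 26 is 19. Each letter's alphabet position (a=0..z=25) is mapped through 11·x+1 mod 26 — an affine cipher.
On alarm: a(0)→11·0+1≡1=b; l(11)→11·11+1≡18=s; a(0)→11·0+1≡1=b; r(17)→11·17+1≡6=g; m(12)→11·12+1≡3=d (all mod 26).

bsbgd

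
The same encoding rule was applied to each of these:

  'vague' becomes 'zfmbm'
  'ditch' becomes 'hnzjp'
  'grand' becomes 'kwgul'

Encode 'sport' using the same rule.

wuuyb

In vague: v→z is +4, a→f is +5, g→m is +6, u→b is +7 — the shift increases by 1 each position. The shift increases by 1 at each position, starting from +4: 4, 5, 6, ….
Applying it to sport: s+4=w, p+5=u, o+6=u, r+7=y, t+8=b.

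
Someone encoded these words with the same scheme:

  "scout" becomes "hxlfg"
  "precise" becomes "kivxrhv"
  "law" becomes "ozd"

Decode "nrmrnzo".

Each pair mirrors across the alphabet (s↔h, c↔x, o↔l): positions sum to 25. Letters are reflected about the middle of the alphabet (position → 25−position): Atbash.
Decoding nrmrnzo: n↔m, r↔i, m↔n, r↔i, n↔m, z↔a, o↔l.

minimal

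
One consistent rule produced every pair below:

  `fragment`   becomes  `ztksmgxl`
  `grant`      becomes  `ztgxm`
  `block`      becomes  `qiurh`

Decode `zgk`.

The output letters match the input read backwards, each shifted +6: fragment reversed is tnemgarf. Two steps: reverse the string, then apply a Caesar shift of +6.
Decoding zgk: shift back: z−6=t, g−6=a, k−6=e → tae; then reverse → eat.

eat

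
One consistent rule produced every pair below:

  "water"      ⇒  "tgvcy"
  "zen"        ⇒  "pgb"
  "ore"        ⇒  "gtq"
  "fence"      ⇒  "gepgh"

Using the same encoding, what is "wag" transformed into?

icy

The output letters match the input read backwards, each shifted +2: water reversed is retaw. Read the word backwards and shift each letter +2.
Applying it to wag: reverse → gaw; then shift: g+2=i, a+2=c, w+2=y.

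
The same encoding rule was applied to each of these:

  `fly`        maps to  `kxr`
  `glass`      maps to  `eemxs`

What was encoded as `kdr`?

The output letters match the input read backwards, each shifted +12: fly reversed is ylf. The word is reversed, then every letter is shifted forward by 12.
Decoding kdr: shift back: k−12=y, d−12=r, r−12=f → yrf; then reverse → fry.

fry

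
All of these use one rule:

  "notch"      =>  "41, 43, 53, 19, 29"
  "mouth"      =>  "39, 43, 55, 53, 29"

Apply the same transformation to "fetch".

25, 23, 53, 19, 29

n(#14)→41 and o(#15)→43: differences scale by 2, so n = 2·pos + 13. The formula is n = 2×(alphabet index, a=1) + 13.
Applying it to fetch: f=6→25, e=5→23, t=20→53, c=3→19, h=8→29.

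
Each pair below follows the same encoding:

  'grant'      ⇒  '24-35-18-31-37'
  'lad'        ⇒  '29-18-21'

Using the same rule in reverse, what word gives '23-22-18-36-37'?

g is letter #7 and maps to 24: an offset of 17. The number is (letter's place in the alphabet, a=1) + 17.
Undoing it on 23-22-18-36-37: 23→(23−17)÷1=6=f, 22→(22−17)÷1=5=e, 18→(18−17)÷1=1=a, 36→(36−17)÷1=19=s, 37→(37−17)÷1=20=t.

feast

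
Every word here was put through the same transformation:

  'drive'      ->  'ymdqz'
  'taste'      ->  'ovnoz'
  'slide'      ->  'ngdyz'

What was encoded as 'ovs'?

tax

Compare letters: d→y is +21, r→m is +21, i→d is +21 — a constant shift. This is a Caesar cipher with shift 21.
Reversing it on ovs: o−21=t, v−21=a, s−21=x.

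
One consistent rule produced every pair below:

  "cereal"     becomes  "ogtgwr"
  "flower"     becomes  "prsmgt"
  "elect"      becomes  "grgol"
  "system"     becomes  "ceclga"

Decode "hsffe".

c(2)→o(14) and e(4)→g(6) fit y≡9x+22 (mod 26); the inverse of 9 mod 26 is 3. This is an affine cipher: with a=0,…,z=25, each position x becomes (9x+22) mod 26.
Reversing it on hsffe: h(7)→3·(7−22)≡7=h; s(18)→3·(18−22)≡14=o; f(5)→3·(5−22)≡1=b; f(5)→3·(5−22)≡1=b; e(4)→3·(4−22)≡24=y (all mod 26).

hobby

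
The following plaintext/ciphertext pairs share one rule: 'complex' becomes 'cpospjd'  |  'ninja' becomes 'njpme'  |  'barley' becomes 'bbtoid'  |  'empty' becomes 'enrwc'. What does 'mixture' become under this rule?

mjzwywk

In complex: c→c is +0, o→p is +1, m→o is +2, p→s is +3 — the shift increases by 1 each position. Each letter shifts forward by its position index (0, 1, 2, …) — the shift grows by one for each successive letter.
Applying it to mixture: m+0=m, i+1=j, x+2=z, t+3=w, u+4=y, r+5=w, e+6=k.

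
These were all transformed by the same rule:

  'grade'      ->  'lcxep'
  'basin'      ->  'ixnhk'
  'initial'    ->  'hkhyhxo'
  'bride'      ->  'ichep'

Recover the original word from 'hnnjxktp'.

issuance

This is an affine cipher: with a=0,…,z=25, each position x becomes (11x+23) mod 26.
Undoing it on hnnjxktp: h(7)→19·(7−23)≡8=i; n(13)→19·(13−23)≡18=s; n(13)→19·(13−23)≡18=s; j(9)→19·(9−23)≡20=u; x(23)→19·(23−23)≡0=a; k(10)→19·(10−23)≡13=n; t(19)→19·(19−23)≡2=c; p(15)→19·(15−23)≡4=e (all mod 26).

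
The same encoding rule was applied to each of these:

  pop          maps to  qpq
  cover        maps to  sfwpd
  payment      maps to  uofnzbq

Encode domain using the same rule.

ojbnpe

The output letters match the input read backwards, each shifted +1: pop reversed is pop. Read the word backwards and shift each letter +1.
Applying it to domain: reverse → niamod; then shift: n+1=o, i+1=j, a+1=b, m+1=n, o+1=p, d+1=e.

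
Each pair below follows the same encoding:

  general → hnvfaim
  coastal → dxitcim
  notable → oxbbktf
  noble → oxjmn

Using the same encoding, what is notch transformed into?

Shifts by position in general: pos 0: g→h (+1), pos 1: e→n (+9), pos 2: n→v (+8), pos 3: e→f (+1), pos 4: r→a (+9), pos 5: a→i (+8) — repeating every 3. The shifts repeat in a cycle of length 3: positions 0,1,… shift by +1, +9, +8, then the pattern repeats.
Applying it to notch: n+1=o, o+9=x, t+8=b, c+1=d, h+9=q.

oxbdq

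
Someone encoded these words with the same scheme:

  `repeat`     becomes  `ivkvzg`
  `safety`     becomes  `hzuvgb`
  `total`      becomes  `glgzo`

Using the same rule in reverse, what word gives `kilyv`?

probe

Each pair mirrors across the alphabet (r↔i, e↔v, p↔k): positions sum to 25. This is the alphabet-reversal cipher (Atbash): a becomes z, b becomes y, etc.
Reversing it on kilyv: k↔p, i↔r, l↔o, y↔b, v↔e.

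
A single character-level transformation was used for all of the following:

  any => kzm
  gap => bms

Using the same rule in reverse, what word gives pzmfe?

stand

Read the word backwards and shift each letter +12.
Undoing it on pzmfe: shift back: p−12=d, z−12=n, m−12=a, f−12=t, e−12=s → dnats; then reverse → stand.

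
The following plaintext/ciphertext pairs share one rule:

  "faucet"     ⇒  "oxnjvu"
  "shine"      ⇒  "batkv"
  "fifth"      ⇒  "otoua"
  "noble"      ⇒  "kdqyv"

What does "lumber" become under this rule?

f(5)→o(14) and a(0)→x(23) fit y≡19x+23 (mod 26); the inverse of 19 mod 26 is 11. This is an affine cipher: with a=0,…,z=25, each position x becomes (19x+23) mod 26.
On lumber: l(11)→19·11+23≡24=y; u(20)→19·20+23≡13=n; m(12)→19·12+23≡17=r; b(1)→19·1+23≡16=q; e(4)→19·4+23≡21=v; r(17)→19·17+23≡8=i (all mod 26).

ynrqvi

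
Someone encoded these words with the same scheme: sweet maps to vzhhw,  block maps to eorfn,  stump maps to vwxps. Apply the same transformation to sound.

vrxqg

Every letter moves 3 places later in the alphabet, wrapping around z→a.
For sound: s+3=v, o+3=r, u+3=x, n+3=q, d+3=g.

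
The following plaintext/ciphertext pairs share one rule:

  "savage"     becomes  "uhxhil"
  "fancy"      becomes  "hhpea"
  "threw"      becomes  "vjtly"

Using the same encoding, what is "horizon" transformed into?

The shift depends on letter class: consonant s→u is +2, but vowel a→h is +7. Vowels shift forward by 7 and consonants shift forward by 2.
For horizon: h(cons)+2=j, o(vowel)+7=v, r(cons)+2=t, i(vowel)+7=p, z(cons)+2=b, o(vowel)+7=v, n(cons)+2=p.

jvtpbvp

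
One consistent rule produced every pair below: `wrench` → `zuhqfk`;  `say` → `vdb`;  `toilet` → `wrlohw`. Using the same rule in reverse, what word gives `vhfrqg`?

second

This is a Caesar cipher with shift 3.
Undoing it on vhfrqg: v−3=s, h−3=e, f−3=c, r−3=o, q−3=n, g−3=d.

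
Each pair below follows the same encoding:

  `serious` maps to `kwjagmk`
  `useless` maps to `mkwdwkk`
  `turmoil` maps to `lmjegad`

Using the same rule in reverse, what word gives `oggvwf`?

Compare letters: s→k is +18, e→w is +18, r→j is +18 — a constant shift. Each letter is shifted forward by 18 in the alphabet (a Caesar shift of +18).
Reversing it on oggvwf: o−18=w, g−18=o, g−18=o, v−18=d, w−18=e, f−18=n.

wooden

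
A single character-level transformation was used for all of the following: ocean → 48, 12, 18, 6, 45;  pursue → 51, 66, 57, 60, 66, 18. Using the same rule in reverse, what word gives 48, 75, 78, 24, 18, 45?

o(#15)→48 and c(#3)→12: differences scale by 3, so n = 3·pos + 3. With a=1..z=26, the number is 3·pos + 3.
Decoding 48, 75, 78, 24, 18, 45: 48→(48−3)÷3=15=o, 75→(75−3)÷3=24=x, 78→(78−3)÷3=25=y, 24→(24−3)÷3=7=g, 18→(18−3)÷3=5=e, 45→(45−3)÷3=14=n.

oxygen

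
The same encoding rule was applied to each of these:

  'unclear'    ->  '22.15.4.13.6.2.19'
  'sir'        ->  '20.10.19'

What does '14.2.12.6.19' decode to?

maker

u is letter #21 and maps to 22: an offset of 1. The number is (letter's place in the alphabet, a=1) + 1.
Decoding 14.2.12.6.19: 14→(14−1)÷1=13=m, 2→(2−1)÷1=1=a, 12→(12−1)÷1=11=k, 6→(6−1)÷1=5=e, 19→(19−1)÷1=18=r.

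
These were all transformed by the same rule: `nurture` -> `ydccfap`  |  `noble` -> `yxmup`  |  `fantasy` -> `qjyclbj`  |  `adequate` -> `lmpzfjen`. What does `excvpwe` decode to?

torment

Shifts by position in nurture: pos 0: n→y (+11), pos 1: u→d (+9), pos 2: r→c (+11), pos 3: t→c (+9) — repeating every 2. It's a Vigenère-style cipher with numeric key [11,9]: position i shifts by key[i mod 2].
Decoding excvpwe: e−11=t, x−9=o, c−11=r, v−9=m, p−11=e, w−9=n, e−11=t.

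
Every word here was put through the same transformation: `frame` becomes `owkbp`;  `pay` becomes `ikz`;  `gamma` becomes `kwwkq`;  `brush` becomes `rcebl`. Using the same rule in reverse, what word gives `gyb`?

The output letters match the input read backwards, each shifted +10: frame reversed is emarf. The word is reversed, then every letter is shifted forward by 10.
Undoing it on gyb: shift back: g−10=w, y−10=o, b−10=r → wor; then reverse → row.

row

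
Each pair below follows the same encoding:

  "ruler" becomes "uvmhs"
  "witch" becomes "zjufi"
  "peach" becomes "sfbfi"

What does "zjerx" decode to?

widow

Shifts by position in ruler: pos 0: r→u (+3), pos 1: u→v (+1), pos 2: l→m (+1), pos 3: e→h (+3), pos 4: r→s (+1) — repeating every 3. The shifts repeat in a cycle of length 3: positions 0,1,… shift by +3, +1, +1, then the pattern repeats.
Decoding zjerx: z−3=w, j−1=i, e−1=d, r−3=o, x−1=w.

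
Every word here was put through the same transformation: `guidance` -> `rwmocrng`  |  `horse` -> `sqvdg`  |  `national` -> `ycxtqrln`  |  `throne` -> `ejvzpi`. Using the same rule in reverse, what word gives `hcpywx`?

walnut

Shifts by position in guidance: pos 0: g→r (+11), pos 1: u→w (+2), pos 2: i→m (+4), pos 3: d→o (+11), pos 4: a→c (+2), pos 5: n→r (+4) — repeating every 3. It's a Vigenère-style cipher with numeric key [11,2,4]: position i shifts by key[i mod 3].
Decoding hcpywx: h−11=w, c−2=a, p−4=l, y−11=n, w−2=u, x−4=t.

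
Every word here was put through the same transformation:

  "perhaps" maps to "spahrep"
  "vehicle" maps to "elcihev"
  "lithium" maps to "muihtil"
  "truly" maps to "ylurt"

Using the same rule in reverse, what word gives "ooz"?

It's just the letters in reverse order.
Undoing it on ooz: then reverse → zoo.

zoo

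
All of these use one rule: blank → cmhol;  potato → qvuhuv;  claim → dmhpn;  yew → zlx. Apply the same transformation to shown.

tivxo

The rule splits by letter class: vowels +7, consonants +1.
For shown: s(cons)+1=t, h(cons)+1=i, o(vowel)+7=v, w(cons)+1=x, n(cons)+1=o.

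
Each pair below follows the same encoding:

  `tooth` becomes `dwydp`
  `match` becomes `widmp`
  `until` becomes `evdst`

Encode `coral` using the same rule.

It's a Vigenère-style cipher with numeric key [10,8,10]: position i shifts by key[i mod 3].
Applying it to coral: c+10=m, o+8=w, r+10=b, a+10=k, l+8=t.

mwbkt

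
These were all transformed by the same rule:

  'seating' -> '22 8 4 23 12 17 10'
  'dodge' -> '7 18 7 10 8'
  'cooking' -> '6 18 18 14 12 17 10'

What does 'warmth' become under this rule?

Each letter is replaced by its alphabet position (a=1..z=26) + 3.
For warmth: w=23→26, a=1→4, r=18→21, m=13→16, t=20→23, h=8→11.

26 4 21 16 23 11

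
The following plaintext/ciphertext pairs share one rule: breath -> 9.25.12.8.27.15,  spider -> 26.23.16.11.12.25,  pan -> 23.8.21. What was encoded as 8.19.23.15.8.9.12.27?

b is letter #2 and maps to 9: an offset of 7. Each letter is replaced by its alphabet position (a=1..z=26) + 7.
Decoding 8.19.23.15.8.9.12.27: 8→(8−7)÷1=1=a, 19→(19−7)÷1=12=l, 23→(23−7)÷1=16=p, 15→(15−7)÷1=8=h, 8→(8−7)÷1=1=a, 9→(9−7)÷1=2=b, 12→(12−7)÷1=5=e, 27→(27−7)÷1=20=t.

alphabet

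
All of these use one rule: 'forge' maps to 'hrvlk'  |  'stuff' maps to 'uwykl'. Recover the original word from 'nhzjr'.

In forge: f→h is +2, o→r is +3, r→v is +4, g→l is +5 — the shift increases by 1 each position. Each letter shifts forward by (position + 2), i.e. 2, 3, 4, … — the shift grows by one for each successive letter.
Decoding nhzjr: n−2=l, h−3=e, z−4=v, j−5=e, r−6=l.

level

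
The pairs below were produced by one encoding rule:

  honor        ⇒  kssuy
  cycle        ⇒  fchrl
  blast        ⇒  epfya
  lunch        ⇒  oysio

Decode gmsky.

diner

In honor: h→k is +3, o→s is +4, n→s is +5, o→u is +6 — the shift increases by 1 each position. The shift increases by 1 at each position, starting from +3: 3, 4, 5, ….
Reversing it on gmsky: g−3=d, m−4=i, s−5=n, k−6=e, y−7=r.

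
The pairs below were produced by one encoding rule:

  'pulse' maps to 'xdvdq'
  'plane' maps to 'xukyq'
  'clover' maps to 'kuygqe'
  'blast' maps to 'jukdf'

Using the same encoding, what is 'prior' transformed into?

xaszd

In pulse: p→x is +8, u→d is +9, l→v is +10, s→d is +11 — the shift increases by 1 each position. The shift increases by 1 at each position, starting from +8: 8, 9, 10, ….
For prior: p+8=x, r+9=a, i+10=s, o+11=z, r+12=d.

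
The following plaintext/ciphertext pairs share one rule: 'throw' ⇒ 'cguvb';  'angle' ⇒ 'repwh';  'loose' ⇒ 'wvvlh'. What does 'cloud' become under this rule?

Each letter's alphabet position (a=0..z=25) is mapped through 17·x+17 mod 26 — an affine cipher.
On cloud: c(2)→17·2+17≡25=z; l(11)→17·11+17≡22=w; o(14)→17·14+17≡21=v; u(20)→17·20+17≡19=t; d(3)→17·3+17≡16=q (all mod 26).

zwvtq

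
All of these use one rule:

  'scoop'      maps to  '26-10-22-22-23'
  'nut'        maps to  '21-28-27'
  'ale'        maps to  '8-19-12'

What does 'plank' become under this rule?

23-19-8-21-18

s is letter #19 and maps to 26: an offset of 7. Each letter is replaced by its alphabet position (a=1..z=26) + 7.
On plank: p=16→23, l=12→19, a=1→8, n=14→21, k=11→18.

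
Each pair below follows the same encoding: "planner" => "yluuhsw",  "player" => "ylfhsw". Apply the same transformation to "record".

kyvjly

The output letters match the input read backwards, each shifted +7: planner reversed is rennalp. The word is reversed, then every letter is shifted forward by 7.
On record: reverse → drocer; then shift: d+7=k, r+7=y, o+7=v, c+7=j, e+7=l, r+7=y.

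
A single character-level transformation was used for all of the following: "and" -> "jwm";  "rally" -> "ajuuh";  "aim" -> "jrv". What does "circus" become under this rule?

This is a Caesar cipher with shift 9.
For circus: c+9=l, i+9=r, r+9=a, c+9=l, u+9=d, s+9=b.

lraldb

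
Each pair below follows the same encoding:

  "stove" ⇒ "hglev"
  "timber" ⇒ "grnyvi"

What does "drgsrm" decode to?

within

Each pair mirrors across the alphabet (s↔h, t↔g, o↔l): positions sum to 25. Each letter is replaced by its mirror in the alphabet: a↔z, b↔y, c↔x, and so on (the Atbash cipher).
Decoding drgsrm: d↔w, r↔i, g↔t, s↔h, r↔i, m↔n.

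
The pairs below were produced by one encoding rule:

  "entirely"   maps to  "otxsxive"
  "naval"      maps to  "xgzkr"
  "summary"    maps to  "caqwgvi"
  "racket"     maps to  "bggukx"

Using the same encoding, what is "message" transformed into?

The shifts repeat in a cycle of length 3: positions 0,1,… shift by +10, +6, +4, then the pattern repeats.
For message: m+10=w, e+6=k, s+4=w, s+10=c, a+6=g, g+4=k, e+10=o.

wkwcgko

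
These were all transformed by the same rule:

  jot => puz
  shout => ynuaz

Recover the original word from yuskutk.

someone

Compare letters: j→p is +6, o→u is +6, t→z is +6 — a constant shift. Every letter moves 6 places later in the alphabet, wrapping around z→a.
Undoing it on yuskutk: y−6=s, u−6=o, s−6=m, k−6=e, u−6=o, t−6=n, k−6=e.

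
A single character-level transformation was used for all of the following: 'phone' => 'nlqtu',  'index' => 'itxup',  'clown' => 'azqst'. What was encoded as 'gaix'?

Treating letters as 0–25, the rule is x ↦ 23x + 6 (mod 26).
Undoing it on gaix: g(6)→17·(6−6)≡0=a; a(0)→17·(0−6)≡2=c; i(8)→17·(8−6)≡8=i; x(23)→17·(23−6)≡3=d (all mod 26).

acid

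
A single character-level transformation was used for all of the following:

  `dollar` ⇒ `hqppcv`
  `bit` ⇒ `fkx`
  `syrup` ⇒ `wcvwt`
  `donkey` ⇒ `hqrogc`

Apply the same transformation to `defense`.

The rule splits by letter class: vowels +2, consonants +4.
On defense: d(cons)+4=h, e(vowel)+2=g, f(cons)+4=j, e(vowel)+2=g, n(cons)+4=r, s(cons)+4=w, e(vowel)+2=g.

hgjgrwg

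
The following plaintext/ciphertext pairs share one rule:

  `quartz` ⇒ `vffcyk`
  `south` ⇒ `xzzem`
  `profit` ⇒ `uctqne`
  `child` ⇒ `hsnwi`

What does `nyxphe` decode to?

insect

Shifts by position in quartz: pos 0: q→v (+5), pos 1: u→f (+11), pos 2: a→f (+5), pos 3: r→c (+11) — repeating every 2. A repeating key of period 2 is used — shifts +5, +11 over and over.
Decoding nyxphe: n−5=i, y−11=n, x−5=s, p−11=e, h−5=c, e−11=t.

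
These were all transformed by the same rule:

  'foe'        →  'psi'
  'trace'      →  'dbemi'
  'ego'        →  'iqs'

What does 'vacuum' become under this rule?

femyyw

The rule splits by letter class: vowels +4, consonants +10.
For vacuum: v(cons)+10=f, a(vowel)+4=e, c(cons)+10=m, u(vowel)+4=y, u(vowel)+4=y, m(cons)+10=w.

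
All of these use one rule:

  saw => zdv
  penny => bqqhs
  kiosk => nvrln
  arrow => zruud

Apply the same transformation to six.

alv

The word is reversed, then every letter is shifted forward by 3.
Applying it to six: reverse → xis; then shift: x+3=a, i+3=l, s+3=v.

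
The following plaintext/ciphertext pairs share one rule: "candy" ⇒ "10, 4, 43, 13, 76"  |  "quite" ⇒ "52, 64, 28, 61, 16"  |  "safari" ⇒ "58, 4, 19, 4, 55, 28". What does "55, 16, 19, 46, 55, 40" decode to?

c(#3)→10 and a(#1)→4: differences scale by 3, so n = 3·pos + 1. Each letter becomes 3×(its alphabet position, a=1..z=26) + 1.
Undoing it on 55, 16, 19, 46, 55, 40: 55→(55−1)÷3=18=r, 16→(16−1)÷3=5=e, 19→(19−1)÷3=6=f, 46→(46−1)÷3=15=o, 55→(55−1)÷3=18=r, 40→(40−1)÷3=13=m.

reform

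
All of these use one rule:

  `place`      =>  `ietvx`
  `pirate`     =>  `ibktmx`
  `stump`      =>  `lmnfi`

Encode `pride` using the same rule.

It's a constant shift of +19 (ROT19).
Applying it to pride: p+19=i, r+19=k, i+19=b, d+19=w, e+19=x.

ikbwx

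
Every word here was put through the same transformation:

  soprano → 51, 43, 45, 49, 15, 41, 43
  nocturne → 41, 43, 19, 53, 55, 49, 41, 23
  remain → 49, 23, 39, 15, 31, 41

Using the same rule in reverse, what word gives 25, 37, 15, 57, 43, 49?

The formula is n = 2×(alphabet index, a=1) + 13.
Undoing it on 25, 37, 15, 57, 43, 49: 25→(25−13)÷2=6=f, 37→(37−13)÷2=12=l, 15→(15−13)÷2=1=a, 57→(57−13)÷2=22=v, 43→(43−13)÷2=15=o, 49→(49−13)÷2=18=r.

flavor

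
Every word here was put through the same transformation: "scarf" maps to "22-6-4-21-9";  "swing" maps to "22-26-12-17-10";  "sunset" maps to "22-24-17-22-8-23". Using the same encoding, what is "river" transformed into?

21-12-25-8-21

s is letter #19 and maps to 22: an offset of 3. Letters become their 1-based position plus 3 (so a→4, b→5, …).
On river: r=18→21, i=9→12, v=22→25, e=5→8, r=18→21.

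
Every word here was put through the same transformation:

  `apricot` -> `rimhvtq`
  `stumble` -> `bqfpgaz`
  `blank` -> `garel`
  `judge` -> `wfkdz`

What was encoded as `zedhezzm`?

Treating letters as 0–25, the rule is x ↦ 15x + 17 (mod 26).
Decoding zedhezzm: z(25)→7·(25−17)≡4=e; e(4)→7·(4−17)≡13=n; d(3)→7·(3−17)≡6=g; h(7)→7·(7−17)≡8=i; e(4)→7·(4−17)≡13=n; z(25)→7·(25−17)≡4=e; z(25)→7·(25−17)≡4=e; m(12)→7·(12−17)≡17=r (all mod 26).

engineer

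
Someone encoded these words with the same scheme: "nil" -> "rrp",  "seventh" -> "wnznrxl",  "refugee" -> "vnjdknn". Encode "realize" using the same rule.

The rule splits by letter class: vowels +9, consonants +4.
Applying it to realize: r(cons)+4=v, e(vowel)+9=n, a(vowel)+9=j, l(cons)+4=p, i(vowel)+9=r, z(cons)+4=d, e(vowel)+9=n.

vnjprdn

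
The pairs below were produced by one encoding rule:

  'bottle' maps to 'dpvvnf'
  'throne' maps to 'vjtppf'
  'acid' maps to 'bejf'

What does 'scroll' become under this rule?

The shift depends on letter class: consonant b→d is +2, but vowel o→p is +1. Vowels shift forward by 1 and consonants shift forward by 2.
Applying it to scroll: s(cons)+2=u, c(cons)+2=e, r(cons)+2=t, o(vowel)+1=p, l(cons)+2=n, l(cons)+2=n.

uetpnn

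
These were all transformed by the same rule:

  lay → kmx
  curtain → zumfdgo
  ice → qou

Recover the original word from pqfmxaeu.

The output letters match the input read backwards, each shifted +12: lay reversed is yal. The word is reversed, then every letter is shifted forward by 12.
Reversing it on pqfmxaeu: shift back: p−12=d, q−12=e, f−12=t, m−12=a, x−12=l, a−12=o, e−12=s, u−12=i → detalosi; then reverse → isolated.

isolated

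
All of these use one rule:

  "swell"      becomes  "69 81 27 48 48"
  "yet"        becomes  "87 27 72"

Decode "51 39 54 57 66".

minor

s(#19)→69 and w(#23)→81: differences scale by 3, so n = 3·pos + 12. The formula is n = 3×(alphabet index, a=1) + 12.
Reversing it on 51 39 54 57 66: 51→(51−12)÷3=13=m, 39→(39−12)÷3=9=i, 54→(54−12)÷3=14=n, 57→(57−12)÷3=15=o, 66→(66−12)÷3=18=r.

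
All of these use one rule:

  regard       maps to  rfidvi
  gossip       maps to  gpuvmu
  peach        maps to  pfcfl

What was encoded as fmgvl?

Each letter shifts forward by its position index (0, 1, 2, …) — the shift grows by one for each successive letter.
Reversing it on fmgvl: f−0=f, m−1=l, g−2=e, v−3=s, l−4=h.

flesh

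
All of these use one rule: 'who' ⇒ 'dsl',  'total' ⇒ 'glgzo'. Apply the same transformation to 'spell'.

This is the alphabet-reversal cipher (Atbash): a becomes z, b becomes y, etc.
On spell: s↔h, p↔k, e↔v, l↔o, l↔o.

hkvoo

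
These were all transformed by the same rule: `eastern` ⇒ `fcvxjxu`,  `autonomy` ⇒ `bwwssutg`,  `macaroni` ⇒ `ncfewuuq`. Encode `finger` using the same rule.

gkqkjx

In eastern: e→f is +1, a→c is +2, s→v is +3, t→x is +4 — the shift increases by 1 each position. Each letter shifts forward by (position + 1), i.e. 1, 2, 3, … — the shift grows by one for each successive letter.
For finger: f+1=g, i+2=k, n+3=q, g+4=k, e+5=j, r+6=x.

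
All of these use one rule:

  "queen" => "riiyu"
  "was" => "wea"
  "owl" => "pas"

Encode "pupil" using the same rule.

The output letters match the input read backwards, each shifted +4: queen reversed is neeuq. Two steps: reverse the string, then apply a Caesar shift of +4.
Applying it to pupil: reverse → lipup; then shift: l+4=p, i+4=m, p+4=t, u+4=y, p+4=t.

pmtyt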